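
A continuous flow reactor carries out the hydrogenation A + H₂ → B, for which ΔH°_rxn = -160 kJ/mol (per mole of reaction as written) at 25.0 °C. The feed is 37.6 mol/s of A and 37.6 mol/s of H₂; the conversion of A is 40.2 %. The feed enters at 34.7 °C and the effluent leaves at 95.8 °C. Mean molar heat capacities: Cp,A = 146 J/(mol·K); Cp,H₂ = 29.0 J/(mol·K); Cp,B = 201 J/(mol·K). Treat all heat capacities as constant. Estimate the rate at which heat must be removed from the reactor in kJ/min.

Q_out = 119000 kJ/min

Extent of reaction ξ = 0.402 × 37.6 = 15.115 mol/s
Reaction term: ξ·ΔH°_rxn = 15.115 × -160 = -2418.4 kJ/s
Sensible, feed 34.7→25 °C: -63.826 kJ/s
Outlet flows (mol/s): A 22.485, H₂ 22.485, B 15.115
Sensible, products 25→95.8 °C: 493.69 kJ/s
Q = ΔH = -1988.6 kJ/s = -1988.6 kW
Heat removed = 119310 kJ/min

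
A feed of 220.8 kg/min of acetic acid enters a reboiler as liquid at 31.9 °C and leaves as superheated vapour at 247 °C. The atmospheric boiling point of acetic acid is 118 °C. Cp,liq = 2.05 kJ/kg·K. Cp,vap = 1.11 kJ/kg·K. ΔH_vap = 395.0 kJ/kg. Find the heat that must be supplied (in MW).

Q = 2.63 MW

liquid 31.9→118 °C: 176.5 kJ/kg
vaporisation at 118 °C: 395 kJ/kg
vapour 118→247 °C: 143.19 kJ/kg
Δh = 176.5 + 395 + 143.19 = 714.69 kJ/kg
Q = ṁ·Δh = 220.8 kg/min × 714.69 kJ/kg = 157800 kJ/min
|Q| = 2630.1 kW = 2.6301 MW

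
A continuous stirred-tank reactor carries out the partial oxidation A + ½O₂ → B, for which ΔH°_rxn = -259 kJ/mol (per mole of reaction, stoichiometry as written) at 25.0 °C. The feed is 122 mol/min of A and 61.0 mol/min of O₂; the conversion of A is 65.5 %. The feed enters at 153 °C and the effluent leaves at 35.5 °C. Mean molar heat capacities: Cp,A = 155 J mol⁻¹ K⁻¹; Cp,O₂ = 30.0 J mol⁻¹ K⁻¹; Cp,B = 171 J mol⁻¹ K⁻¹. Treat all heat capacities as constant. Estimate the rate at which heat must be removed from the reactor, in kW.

Q_out = 386 kW

Extent of reaction ξ = 0.655 × 122 = 79.91 mol/min
Reaction term: ξ·ΔH°_rxn = 79.91 × -259 = -20697 kJ/min
Sensible, feed 153→25 °C: -2654.7 kJ/min
Outlet flows (mol/min): A 42.09, O₂ 21.045, B 79.91
Sensible, products 25→35.5 °C: 218.61 kJ/min
Q = ΔH = -23133 kJ/min = -385.55 kW
Heat removed = 385.55 kW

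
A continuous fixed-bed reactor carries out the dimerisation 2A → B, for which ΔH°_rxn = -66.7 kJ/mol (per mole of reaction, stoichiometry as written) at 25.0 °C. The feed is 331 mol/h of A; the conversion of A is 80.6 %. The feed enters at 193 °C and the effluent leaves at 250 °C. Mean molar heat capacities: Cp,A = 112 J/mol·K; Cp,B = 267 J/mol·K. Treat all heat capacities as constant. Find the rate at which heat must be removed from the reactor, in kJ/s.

Extent of reaction ξ = 0.806 × 331 / 2 = 133.39 mol/h
Reaction term: ξ·ΔH°_rxn = 133.39 × -66.7 = -8897.3 kJ/h
Sensible, feed 193→25 °C: -6228.1 kJ/h
Outlet flows (mol/h): A 64.214, B 133.39
Sensible, products 25→250 °C: 9631.8 kJ/h
Q = ΔH = -5493.6 kJ/h = -1.526 kW
Heat removed = 1.526 kJ/s

Q_out = 1.53 kJ/s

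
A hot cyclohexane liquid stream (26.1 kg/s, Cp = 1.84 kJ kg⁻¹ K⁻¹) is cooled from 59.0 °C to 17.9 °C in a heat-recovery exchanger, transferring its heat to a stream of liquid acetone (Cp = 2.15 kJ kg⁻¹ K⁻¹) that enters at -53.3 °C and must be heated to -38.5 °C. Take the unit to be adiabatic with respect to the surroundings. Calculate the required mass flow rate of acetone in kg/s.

Heat released by hot stream: Q = 26.1 × 1.84 × (59.0 − 17.9) = 1973.8 kJ/s
Energy balance on cold side (adiabatic exchanger): Q = ṁ_c·Cp_c·(T_c,out − T_c,in)
ṁ_c = 1973.8 / [2.15 × (-38.5 − -53.3)] = 62.03 kg/s

ṁ_c = 62.0 kg/s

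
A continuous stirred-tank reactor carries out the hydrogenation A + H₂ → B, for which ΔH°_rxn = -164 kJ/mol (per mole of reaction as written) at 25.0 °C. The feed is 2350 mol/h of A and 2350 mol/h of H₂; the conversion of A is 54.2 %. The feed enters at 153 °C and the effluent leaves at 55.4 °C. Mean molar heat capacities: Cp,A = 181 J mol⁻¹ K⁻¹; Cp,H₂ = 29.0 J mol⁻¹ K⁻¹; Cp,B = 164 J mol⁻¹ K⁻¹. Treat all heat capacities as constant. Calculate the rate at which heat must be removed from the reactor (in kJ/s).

Q_out = 71.9 kJ/s

Extent of reaction ξ = 0.542 × 2350 = 1273.7 mol/h
Reaction term: ξ·ΔH°_rxn = 1273.7 × -164 = -208890 kJ/h
Sensible, feed 153→25 °C: -63168 kJ/h
Outlet flows (mol/h): A 1076.3, H₂ 1076.3, B 1273.7
Sensible, products 25→55.4 °C: 13221 kJ/h
Q = ΔH = -258830 kJ/h = -71.898 kW
Heat removed = 71.898 kJ/s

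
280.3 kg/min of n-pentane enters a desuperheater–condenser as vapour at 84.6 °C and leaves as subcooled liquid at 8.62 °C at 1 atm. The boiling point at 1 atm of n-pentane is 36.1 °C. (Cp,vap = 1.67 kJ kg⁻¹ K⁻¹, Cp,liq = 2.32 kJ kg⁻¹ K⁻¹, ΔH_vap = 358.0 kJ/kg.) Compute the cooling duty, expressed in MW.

vapour 84.6→36.1 °C: -80.995 kJ/kg
condensation at 36.1 °C: -358 kJ/kg
liquid 36.1→8.62 °C: -63.754 kJ/kg
Δh = -80.995 + -358 + -63.754 = -502.75 kJ/kg
Q = ṁ·Δh = 280.3 kg/min × -502.75 kJ/kg = -140920 kJ/min
|Q| = 2348.7 kW = 2.3487 MW

Q_c = 2.35 MW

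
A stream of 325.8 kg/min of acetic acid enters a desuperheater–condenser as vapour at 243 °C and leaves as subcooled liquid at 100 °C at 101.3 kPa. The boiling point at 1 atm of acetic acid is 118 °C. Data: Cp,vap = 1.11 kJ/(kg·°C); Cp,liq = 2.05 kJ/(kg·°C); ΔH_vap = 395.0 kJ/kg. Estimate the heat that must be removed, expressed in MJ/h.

Q_c = 11200 MJ/h

vapour 243→118 °C: -138.75 kJ/kg
condensation at 118 °C: -395 kJ/kg
liquid 118→100 °C: -36.9 kJ/kg
Δh = -138.75 + -395 + -36.9 = -570.65 kJ/kg
Q = ṁ·Δh = 325.8 kg/min × -570.65 kJ/kg = -185920 kJ/min
|Q| = 3098.6 kW = 11155 MJ/h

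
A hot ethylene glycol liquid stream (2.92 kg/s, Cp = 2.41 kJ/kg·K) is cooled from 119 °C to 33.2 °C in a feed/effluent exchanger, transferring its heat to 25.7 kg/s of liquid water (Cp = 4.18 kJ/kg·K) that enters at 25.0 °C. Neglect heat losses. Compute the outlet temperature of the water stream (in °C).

Heat released by hot stream: Q = 2.92 × 2.41 × (119 − 33.2) = 603.79 kJ/s
Energy balance on cold side (adiabatic exchanger): Q = ṁ_c·Cp_c·(T_c,out − T_c,in)
T_c,out = 25.0 + 603.79/(25.7 × 4.18) = 30.621 °C

T_c,out = 30.6 °C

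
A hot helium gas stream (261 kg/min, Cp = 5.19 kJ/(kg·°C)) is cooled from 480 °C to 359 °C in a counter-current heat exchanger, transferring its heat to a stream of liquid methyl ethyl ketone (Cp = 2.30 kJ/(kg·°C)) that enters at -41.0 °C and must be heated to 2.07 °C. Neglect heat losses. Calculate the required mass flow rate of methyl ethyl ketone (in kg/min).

Heat released by hot stream: Q = 261 × 5.19 × (480 − 359) = 163910 kJ/min
Energy balance on cold side (adiabatic exchanger): Q = ṁ_c·Cp_c·(T_c,out − T_c,in)
ṁ_c = 163910 / [2.30 × (2.07 − -41.0)] = 1654.6 kg/min

ṁ_c = 1650 kg/min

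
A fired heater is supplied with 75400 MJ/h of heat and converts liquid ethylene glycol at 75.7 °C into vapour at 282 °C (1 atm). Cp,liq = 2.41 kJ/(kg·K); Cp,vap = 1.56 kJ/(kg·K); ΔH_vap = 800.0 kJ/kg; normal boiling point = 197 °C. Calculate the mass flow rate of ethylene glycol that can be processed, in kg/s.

Δh = 2.41×(197−75.7) + 800.0 + 1.56×(282−197) = 1224.9 kJ/kg
Q = 75400 MJ/h = 20944 kJ/s = 20944 kJ/s
ṁ = Q/Δh = 20944 / 1224.9 = 17.098 kg/s

ṁ = 17.1 kg/s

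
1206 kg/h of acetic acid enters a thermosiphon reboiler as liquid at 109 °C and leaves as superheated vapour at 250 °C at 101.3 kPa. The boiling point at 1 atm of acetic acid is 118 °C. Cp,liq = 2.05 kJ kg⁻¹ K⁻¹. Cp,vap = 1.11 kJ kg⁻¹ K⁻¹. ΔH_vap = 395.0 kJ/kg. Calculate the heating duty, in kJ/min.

Q = 11300 kJ/min

liquid 109→118 °C: 18.45 kJ/kg
vaporisation at 118 °C: 395 kJ/kg
vapour 118→250 °C: 146.52 kJ/kg
Δh = 18.45 + 395 + 146.52 = 559.97 kJ/kg
Q = ṁ·Δh = 1206 kg/h × 559.97 kJ/kg = 675320 kJ/h
|Q| = 187.59 kW = 11255 kJ/min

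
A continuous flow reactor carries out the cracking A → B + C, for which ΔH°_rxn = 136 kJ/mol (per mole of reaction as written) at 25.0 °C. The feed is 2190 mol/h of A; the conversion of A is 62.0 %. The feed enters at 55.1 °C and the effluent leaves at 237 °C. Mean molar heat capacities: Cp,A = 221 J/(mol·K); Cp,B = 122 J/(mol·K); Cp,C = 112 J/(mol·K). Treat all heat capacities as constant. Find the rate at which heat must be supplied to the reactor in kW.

Q_in = 76.8 kW

Extent of reaction ξ = 0.620 × 2190 = 1357.8 mol/h
Reaction term: ξ·ΔH°_rxn = 1357.8 × 136 = 184660 kJ/h
Sensible, feed 55.1→25 °C: -14568 kJ/h
Outlet flows (mol/h): A 832.2, B 1357.8, C 1357.8
Sensible, products 25→237 °C: 106350 kJ/h
Q = ΔH = 276440 kJ/h = 76.789 kW
Heat supplied = 76.789 kW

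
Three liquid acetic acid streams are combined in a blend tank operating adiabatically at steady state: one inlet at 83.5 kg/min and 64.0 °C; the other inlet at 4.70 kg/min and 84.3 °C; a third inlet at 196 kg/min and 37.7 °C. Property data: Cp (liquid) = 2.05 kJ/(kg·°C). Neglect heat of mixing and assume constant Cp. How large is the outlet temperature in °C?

T_out = 46.2 °C

No heat crosses the boundary, so H_out = H_in.
T_out = Σ ṁᵢCp,ᵢTᵢ / Σ ṁᵢCp,ᵢ
      = 26915 / 582.61 = 46.198 °C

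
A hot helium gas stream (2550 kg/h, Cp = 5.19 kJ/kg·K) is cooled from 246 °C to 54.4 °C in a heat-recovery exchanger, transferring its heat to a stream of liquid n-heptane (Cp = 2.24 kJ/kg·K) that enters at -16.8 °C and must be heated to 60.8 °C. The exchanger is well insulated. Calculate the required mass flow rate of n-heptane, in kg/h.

ṁ_c = 14600 kg/h

Heat released by hot stream: Q = 2550 × 5.19 × (246 − 54.4) = 2.5357e+06 kJ/h
Energy balance on cold side (adiabatic exchanger): Q = ṁ_c·Cp_c·(T_c,out − T_c,in)
ṁ_c = 2.5357e+06 / [2.24 × (60.8 − -16.8)] = 14588 kg/h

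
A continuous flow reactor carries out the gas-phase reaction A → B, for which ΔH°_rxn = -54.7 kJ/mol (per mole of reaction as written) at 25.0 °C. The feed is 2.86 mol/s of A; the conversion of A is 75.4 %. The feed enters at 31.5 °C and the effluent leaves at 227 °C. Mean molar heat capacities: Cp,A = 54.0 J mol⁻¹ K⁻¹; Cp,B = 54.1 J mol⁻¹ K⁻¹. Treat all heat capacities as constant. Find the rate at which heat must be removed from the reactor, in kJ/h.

Extent of reaction ξ = 0.754 × 2.86 = 2.1564 mol/s
Reaction term: ξ·ΔH°_rxn = 2.1564 × -54.7 = -117.96 kJ/s
Sensible, feed 31.5→25 °C: -1.0039 kJ/s
Outlet flows (mol/s): A 0.70356, B 2.1564
Sensible, products 25→227 °C: 31.24 kJ/s
Q = ΔH = -87.721 kJ/s = -87.721 kW
Heat removed = 315790 kJ/h

Q_out = 316000 kJ/h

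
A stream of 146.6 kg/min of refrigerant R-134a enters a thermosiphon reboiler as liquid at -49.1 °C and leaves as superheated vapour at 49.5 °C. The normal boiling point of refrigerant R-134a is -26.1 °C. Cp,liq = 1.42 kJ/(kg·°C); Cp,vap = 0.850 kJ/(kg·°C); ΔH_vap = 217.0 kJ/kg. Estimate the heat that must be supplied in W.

liquid -49.1→-26.1 °C: 32.66 kJ/kg
vaporisation at -26.1 °C: 217 kJ/kg
vapour -26.1→49.5 °C: 64.26 kJ/kg
Δh = 32.66 + 217 + 64.26 = 313.92 kJ/kg
Q = ṁ·Δh = 146.6 kg/min × 313.92 kJ/kg = 46021 kJ/min
|Q| = 767.01 kW = 767010 W

Q = 767000 W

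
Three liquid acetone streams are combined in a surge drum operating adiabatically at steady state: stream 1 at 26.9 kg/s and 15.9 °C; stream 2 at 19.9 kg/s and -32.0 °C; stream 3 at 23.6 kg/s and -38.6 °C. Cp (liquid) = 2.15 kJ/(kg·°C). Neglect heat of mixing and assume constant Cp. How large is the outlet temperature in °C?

Energy balance with Q = 0: Σ ṁᵢCp,ᵢ(T_out − Tᵢ) = 0
Σ ṁᵢCp,ᵢTᵢ = 26.9×2.15×15.9 + 19.9×2.15×-32.0 + 23.6×2.15×-38.6 = -2408.1
Σ ṁᵢCp,ᵢ = 26.9×2.15 + 19.9×2.15 + 23.6×2.15 = 151.36
T_out = -2408.1 / 151.36 = -15.91 °C

T_out = -15.9 °C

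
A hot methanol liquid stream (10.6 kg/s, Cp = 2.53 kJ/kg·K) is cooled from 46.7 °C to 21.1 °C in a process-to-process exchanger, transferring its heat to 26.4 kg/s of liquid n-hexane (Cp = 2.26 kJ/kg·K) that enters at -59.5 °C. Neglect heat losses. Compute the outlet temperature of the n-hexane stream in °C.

T_c,out = -48.0 °C

Heat released by hot stream: Q = 10.6 × 2.53 × (46.7 − 21.1) = 686.54 kJ/s
Energy balance on cold side (adiabatic exchanger): Q = ṁ_c·Cp_c·(T_c,out − T_c,in)
T_c,out = -59.5 + 686.54/(26.4 × 2.26) = -47.993 °C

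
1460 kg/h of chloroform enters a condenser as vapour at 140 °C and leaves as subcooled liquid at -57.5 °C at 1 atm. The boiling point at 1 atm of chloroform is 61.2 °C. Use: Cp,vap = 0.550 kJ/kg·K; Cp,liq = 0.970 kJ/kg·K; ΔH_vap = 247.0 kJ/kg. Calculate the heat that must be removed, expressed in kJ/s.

vapour 140→61.2 °C: -43.34 kJ/kg
condensation at 61.2 °C: -247 kJ/kg
liquid 61.2→-57.5 °C: -115.14 kJ/kg
Δh = -43.34 + -247 + -115.14 = -405.48 kJ/kg
Q = ṁ·Δh = 1460 kg/h × -405.48 kJ/kg = -592000 kJ/h
|Q| = 164.44 kW

Q_c = 164 kJ/s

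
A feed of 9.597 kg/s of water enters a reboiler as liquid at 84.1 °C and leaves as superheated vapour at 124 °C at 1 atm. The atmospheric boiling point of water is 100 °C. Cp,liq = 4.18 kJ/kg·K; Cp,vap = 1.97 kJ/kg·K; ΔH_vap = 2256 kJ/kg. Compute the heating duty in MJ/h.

liquid 84.1→100 °C: 66.462 kJ/kg
vaporisation at 100 °C: 2256 kJ/kg
vapour 100→124 °C: 47.28 kJ/kg
Δh = 66.462 + 2256 + 47.28 = 2369.7 kJ/kg
Q = ṁ·Δh = 9.597 kg/s × 2369.7 kJ/kg = 22742 kJ/s
|Q| = 22742 kW = 81873 MJ/h

Q = 81900 MJ/h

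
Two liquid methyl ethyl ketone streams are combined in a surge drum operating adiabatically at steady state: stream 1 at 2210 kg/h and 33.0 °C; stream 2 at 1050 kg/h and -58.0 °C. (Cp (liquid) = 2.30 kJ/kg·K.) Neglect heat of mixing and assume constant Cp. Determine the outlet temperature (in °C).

Adiabatic, steady state ⇒ Σ ṁᵢCp,ᵢ(T_out − Tᵢ) = 0
T_out = Σ ṁᵢCp,ᵢTᵢ / Σ ṁᵢCp,ᵢ
      = 27669 / 7498 = 3.6902 °C

T_out = 3.69 °C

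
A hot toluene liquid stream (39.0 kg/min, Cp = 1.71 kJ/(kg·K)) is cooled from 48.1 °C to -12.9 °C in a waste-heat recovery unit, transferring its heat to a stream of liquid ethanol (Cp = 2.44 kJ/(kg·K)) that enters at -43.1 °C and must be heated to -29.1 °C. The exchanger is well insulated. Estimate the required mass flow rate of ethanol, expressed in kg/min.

ṁ_c = 119 kg/min

Heat released by hot stream: Q = 39.0 × 1.71 × (48.1 − -12.9) = 4068.1 kJ/min
Energy balance on cold side (adiabatic exchanger): Q = ṁ_c·Cp_c·(T_c,out − T_c,in)
ṁ_c = 4068.1 / [2.44 × (-29.1 − -43.1)] = 119.09 kg/min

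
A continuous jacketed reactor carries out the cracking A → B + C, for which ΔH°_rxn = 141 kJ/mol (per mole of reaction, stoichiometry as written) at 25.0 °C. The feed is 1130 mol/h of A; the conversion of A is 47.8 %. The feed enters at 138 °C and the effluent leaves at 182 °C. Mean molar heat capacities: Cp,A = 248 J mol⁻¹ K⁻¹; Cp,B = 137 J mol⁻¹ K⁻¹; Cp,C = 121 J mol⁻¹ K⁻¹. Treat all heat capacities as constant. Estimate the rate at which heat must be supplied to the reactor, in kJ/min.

Extent of reaction ξ = 0.478 × 1130 = 540.14 mol/h
Reaction term: ξ·ΔH°_rxn = 540.14 × 141 = 76160 kJ/h
Sensible, feed 138→25 °C: -31667 kJ/h
Outlet flows (mol/h): A 589.86, B 540.14, C 540.14
Sensible, products 25→182 °C: 44846 kJ/h
Q = ΔH = 89338 kJ/h = 24.816 kW
Heat supplied = 1489 kJ/min

Q_in = 1490 kJ/min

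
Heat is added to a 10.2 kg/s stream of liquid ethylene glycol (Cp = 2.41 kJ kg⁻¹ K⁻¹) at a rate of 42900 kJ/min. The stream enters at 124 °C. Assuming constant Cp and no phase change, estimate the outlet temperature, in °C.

T_out = 153 °C

Q = 42900 kJ/min = 715 kJ/s
ΔT = Q/(ṁ·Cp) = 715/(10.2×2.41) = 29.086 K
T_out = 124 + 29.086 = 153.09 °C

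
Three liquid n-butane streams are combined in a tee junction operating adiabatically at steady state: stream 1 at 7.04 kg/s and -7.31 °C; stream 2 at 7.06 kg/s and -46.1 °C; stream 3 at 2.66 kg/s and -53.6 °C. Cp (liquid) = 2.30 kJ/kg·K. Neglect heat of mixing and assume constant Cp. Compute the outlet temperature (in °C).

Energy balance with Q = 0: Σ ṁᵢCp,ᵢ(T_out − Tᵢ) = 0
T_out = Σ ṁᵢCp,ᵢTᵢ / Σ ṁᵢCp,ᵢ
      = -1194.9 / 38.548 = -30.997 °C

T_out = -31.0 °C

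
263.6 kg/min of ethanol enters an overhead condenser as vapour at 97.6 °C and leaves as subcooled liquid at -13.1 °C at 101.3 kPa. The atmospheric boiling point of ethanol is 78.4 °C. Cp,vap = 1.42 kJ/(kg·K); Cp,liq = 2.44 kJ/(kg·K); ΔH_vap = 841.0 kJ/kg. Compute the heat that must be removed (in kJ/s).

vapour 97.6→78.4 °C: -27.264 kJ/kg
condensation at 78.4 °C: -841 kJ/kg
liquid 78.4→-13.1 °C: -223.26 kJ/kg
Δh = -27.264 + -841 + -223.26 = -1091.5 kJ/kg
Q = ṁ·Δh = 263.6 kg/min × -1091.5 kJ/kg = -287730 kJ/min
|Q| = 4795.4 kW

Q_c = 4800 kJ/s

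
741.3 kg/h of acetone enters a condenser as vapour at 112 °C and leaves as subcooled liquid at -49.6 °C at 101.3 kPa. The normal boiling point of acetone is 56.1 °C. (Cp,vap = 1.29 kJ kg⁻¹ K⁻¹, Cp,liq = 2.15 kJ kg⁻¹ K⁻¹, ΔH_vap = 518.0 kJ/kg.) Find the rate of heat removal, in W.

Q_c = 168000 W

vapour 112→56.1 °C: -72.111 kJ/kg
condensation at 56.1 °C: -518 kJ/kg
liquid 56.1→-49.6 °C: -227.25 kJ/kg
Δh = -72.111 + -518 + -227.25 = -817.37 kJ/kg
Q = ṁ·Δh = 741.3 kg/h × -817.37 kJ/kg = -605910 kJ/h
|Q| = 168.31 kW = 168310 W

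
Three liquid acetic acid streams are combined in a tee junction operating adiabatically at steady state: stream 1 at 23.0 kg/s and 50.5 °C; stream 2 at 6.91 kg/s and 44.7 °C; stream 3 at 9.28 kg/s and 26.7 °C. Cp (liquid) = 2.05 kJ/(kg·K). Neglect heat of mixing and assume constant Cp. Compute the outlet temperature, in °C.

No heat crosses the boundary, so H_out = H_in.
T_out = Σ ṁᵢCp,ᵢTᵢ / Σ ṁᵢCp,ᵢ
      = 3522.2 / 80.34 = 43.842 °C

T_out = 43.8 °C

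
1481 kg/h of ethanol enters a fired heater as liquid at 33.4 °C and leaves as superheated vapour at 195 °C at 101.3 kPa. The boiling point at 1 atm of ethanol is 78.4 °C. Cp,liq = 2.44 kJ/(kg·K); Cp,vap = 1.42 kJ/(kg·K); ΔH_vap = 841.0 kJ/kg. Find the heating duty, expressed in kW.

Q = 459 kW

liquid 33.4→78.4 °C: 109.8 kJ/kg
vaporisation at 78.4 °C: 841 kJ/kg
vapour 78.4→195 °C: 165.57 kJ/kg
Δh = 109.8 + 841 + 165.57 = 1116.4 kJ/kg
Q = ṁ·Δh = 1481 kg/h × 1116.4 kJ/kg = 1.6533e+06 kJ/h
|Q| = 459.26 kW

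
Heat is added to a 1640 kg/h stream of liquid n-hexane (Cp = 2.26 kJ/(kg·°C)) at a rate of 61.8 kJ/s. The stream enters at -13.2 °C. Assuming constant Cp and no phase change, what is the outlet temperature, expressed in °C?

T_out = 46.8 °C

Q = 61.8 kJ/s = 222480 kJ/h
ΔT = Q/(ṁ·Cp) = 222480/(1640×2.26) = 60.026 K
T_out = -13.2 + 60.026 = 46.826 °C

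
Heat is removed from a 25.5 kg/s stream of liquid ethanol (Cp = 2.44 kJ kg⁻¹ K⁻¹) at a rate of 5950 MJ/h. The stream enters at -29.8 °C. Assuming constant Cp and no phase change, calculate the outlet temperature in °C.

Q = 5950 MJ/h = 1652.8 kJ/s
ΔT = Q/(ṁ·Cp) = 1652.8/(25.5×2.44) = 26.563 K
T_out = -29.8 − 26.563 = -56.363 °C

T_out = -56.4 °C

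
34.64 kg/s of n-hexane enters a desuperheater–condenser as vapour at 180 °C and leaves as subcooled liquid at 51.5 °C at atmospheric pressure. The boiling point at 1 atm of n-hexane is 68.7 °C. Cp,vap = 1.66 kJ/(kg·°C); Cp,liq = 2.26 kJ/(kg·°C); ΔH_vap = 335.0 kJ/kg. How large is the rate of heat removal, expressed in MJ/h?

Q_c = 69700 MJ/h

vapour 180→68.7 °C: -184.76 kJ/kg
condensation at 68.7 °C: -335 kJ/kg
liquid 68.7→51.5 °C: -38.872 kJ/kg
Δh = -184.76 + -335 + -38.872 = -558.63 kJ/kg
Q = ṁ·Δh = 34.64 kg/s × -558.63 kJ/kg = -19351 kJ/s
|Q| = 19351 kW = 69663 MJ/h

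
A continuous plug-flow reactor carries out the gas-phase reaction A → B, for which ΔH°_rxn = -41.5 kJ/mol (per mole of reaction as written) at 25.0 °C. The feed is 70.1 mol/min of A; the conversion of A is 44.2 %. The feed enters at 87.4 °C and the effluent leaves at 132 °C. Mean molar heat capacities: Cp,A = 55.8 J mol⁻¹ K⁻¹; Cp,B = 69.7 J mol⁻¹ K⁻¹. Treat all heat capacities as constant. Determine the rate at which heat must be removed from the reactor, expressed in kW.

Extent of reaction ξ = 0.442 × 70.1 = 30.984 mol/min
Reaction term: ξ·ΔH°_rxn = 30.984 × -41.5 = -1285.8 kJ/min
Sensible, feed 87.4→25 °C: -244.08 kJ/min
Outlet flows (mol/min): A 39.116, B 30.984
Sensible, products 25→132 °C: 464.62 kJ/min
Q = ΔH = -1065.3 kJ/min = -17.755 kW
Heat removed = 17.755 kW

Q_out = 17.8 kW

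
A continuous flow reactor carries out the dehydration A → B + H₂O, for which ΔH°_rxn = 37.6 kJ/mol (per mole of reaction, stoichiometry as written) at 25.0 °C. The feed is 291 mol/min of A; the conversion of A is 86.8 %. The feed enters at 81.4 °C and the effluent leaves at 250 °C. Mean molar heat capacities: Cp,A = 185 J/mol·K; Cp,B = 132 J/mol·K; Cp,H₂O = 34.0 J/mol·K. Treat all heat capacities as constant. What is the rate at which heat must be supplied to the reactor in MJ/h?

Extent of reaction ξ = 0.868 × 291 = 252.59 mol/min
Reaction term: ξ·ΔH°_rxn = 252.59 × 37.6 = 9497.3 kJ/min
Sensible, feed 81.4→25 °C: -3036.3 kJ/min
Outlet flows (mol/min): A 38.412, B 252.59, H₂O 252.59
Sensible, products 25→250 °C: 11033 kJ/min
Q = ΔH = 17494 kJ/min = 291.57 kW
Heat supplied = 1049.6 MJ/h

Q_in = 1050 MJ/h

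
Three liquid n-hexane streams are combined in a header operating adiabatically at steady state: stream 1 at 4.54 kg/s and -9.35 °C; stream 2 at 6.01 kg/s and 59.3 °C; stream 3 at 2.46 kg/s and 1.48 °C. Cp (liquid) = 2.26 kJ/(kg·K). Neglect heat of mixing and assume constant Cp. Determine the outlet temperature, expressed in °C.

T_out = 24.4 °C

No heat crosses the boundary, so H_out = H_in.
T_out = Σ ṁᵢCp,ᵢTᵢ / Σ ṁᵢCp,ᵢ
      = 717.74 / 29.403 = 24.411 °C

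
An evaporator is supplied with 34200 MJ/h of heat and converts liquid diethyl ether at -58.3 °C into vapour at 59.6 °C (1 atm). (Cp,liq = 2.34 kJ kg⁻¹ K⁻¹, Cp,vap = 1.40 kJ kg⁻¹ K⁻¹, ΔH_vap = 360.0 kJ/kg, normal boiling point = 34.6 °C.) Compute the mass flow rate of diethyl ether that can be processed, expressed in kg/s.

ṁ = 15.5 kg/s

Δh = 2.34×(34.6−-58.3) + 360.0 + 1.40×(59.6−34.6) = 612.39 kJ/kg
Q = 34200 MJ/h = 9500 kJ/s = 9500 kJ/s
ṁ = Q/Δh = 9500 / 612.39 = 15.513 kg/s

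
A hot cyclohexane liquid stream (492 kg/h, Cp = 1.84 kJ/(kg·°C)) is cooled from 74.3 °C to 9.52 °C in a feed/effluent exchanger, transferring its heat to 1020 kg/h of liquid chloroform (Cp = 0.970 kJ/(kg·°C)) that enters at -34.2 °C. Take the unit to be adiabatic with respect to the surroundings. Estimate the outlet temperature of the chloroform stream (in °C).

T_c,out = 25.1 °C

Heat released by hot stream: Q = 492 × 1.84 × (74.3 − 9.52) = 58644 kJ/h
Energy balance on cold side (adiabatic exchanger): Q = ṁ_c·Cp_c·(T_c,out − T_c,in)
T_c,out = -34.2 + 58644/(1020 × 0.970) = 25.072 °C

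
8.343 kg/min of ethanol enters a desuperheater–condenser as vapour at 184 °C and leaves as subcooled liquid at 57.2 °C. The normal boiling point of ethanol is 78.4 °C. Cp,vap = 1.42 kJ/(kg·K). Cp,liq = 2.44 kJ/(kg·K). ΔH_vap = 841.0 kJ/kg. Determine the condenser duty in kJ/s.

Q_c = 145 kJ/s

vapour 184→78.4 °C: -149.95 kJ/kg
condensation at 78.4 °C: -841 kJ/kg
liquid 78.4→57.2 °C: -51.728 kJ/kg
Δh = -149.95 + -841 + -51.728 = -1042.7 kJ/kg
Q = ṁ·Δh = 8.343 kg/min × -1042.7 kJ/kg = -8699.1 kJ/min
|Q| = 144.98 kW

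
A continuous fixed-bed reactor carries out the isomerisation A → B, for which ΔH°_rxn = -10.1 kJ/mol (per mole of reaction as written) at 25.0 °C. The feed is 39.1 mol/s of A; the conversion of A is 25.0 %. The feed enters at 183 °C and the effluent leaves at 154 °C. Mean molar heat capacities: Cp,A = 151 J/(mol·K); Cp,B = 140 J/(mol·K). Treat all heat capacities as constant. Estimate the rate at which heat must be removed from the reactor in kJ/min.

Extent of reaction ξ = 0.250 × 39.1 = 9.775 mol/s
Reaction term: ξ·ΔH°_rxn = 9.775 × -10.1 = -98.728 kJ/s
Sensible, feed 183→25 °C: -932.85 kJ/s
Outlet flows (mol/s): A 29.325, B 9.775
Sensible, products 25→154 °C: 747.76 kJ/s
Q = ΔH = -283.82 kJ/s = -283.82 kW
Heat removed = 17029 kJ/min

Q_out = 17000 kJ/min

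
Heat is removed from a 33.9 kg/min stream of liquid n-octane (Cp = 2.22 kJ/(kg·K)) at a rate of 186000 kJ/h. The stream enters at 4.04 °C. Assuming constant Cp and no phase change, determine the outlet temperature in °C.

T_out = -37.2 °C

Q = 186000 kJ/h = 3100 kJ/min
ΔT = Q/(ṁ·Cp) = 3100/(33.9×2.22) = 41.192 K
T_out = 4.04 − 41.192 = -37.152 °C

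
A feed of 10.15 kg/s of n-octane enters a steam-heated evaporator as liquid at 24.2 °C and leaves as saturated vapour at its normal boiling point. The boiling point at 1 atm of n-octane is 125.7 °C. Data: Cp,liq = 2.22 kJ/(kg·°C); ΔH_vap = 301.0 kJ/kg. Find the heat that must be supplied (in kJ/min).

liquid 24.2→125.7 °C: 225.33 kJ/kg
vaporisation at 125.7 °C: 301 kJ/kg
Δh = 225.33 + 301 = 526.33 kJ/kg
Q = ṁ·Δh = 10.15 kg/s × 526.33 kJ/kg = 5342.2 kJ/s
|Q| = 5342.2 kW = 320530 kJ/min

Q = 321000 kJ/min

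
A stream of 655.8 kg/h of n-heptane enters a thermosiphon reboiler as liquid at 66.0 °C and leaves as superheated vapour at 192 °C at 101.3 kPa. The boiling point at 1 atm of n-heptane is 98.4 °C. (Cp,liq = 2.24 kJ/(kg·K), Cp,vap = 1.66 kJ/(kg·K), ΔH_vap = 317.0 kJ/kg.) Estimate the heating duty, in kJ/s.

Q = 99.3 kJ/s

liquid 66.0→98.4 °C: 72.576 kJ/kg
vaporisation at 98.4 °C: 317 kJ/kg
vapour 98.4→192 °C: 155.38 kJ/kg
Δh = 72.576 + 317 + 155.38 = 544.95 kJ/kg
Q = ṁ·Δh = 655.8 kg/h × 544.95 kJ/kg = 357380 kJ/h
|Q| = 99.272 kW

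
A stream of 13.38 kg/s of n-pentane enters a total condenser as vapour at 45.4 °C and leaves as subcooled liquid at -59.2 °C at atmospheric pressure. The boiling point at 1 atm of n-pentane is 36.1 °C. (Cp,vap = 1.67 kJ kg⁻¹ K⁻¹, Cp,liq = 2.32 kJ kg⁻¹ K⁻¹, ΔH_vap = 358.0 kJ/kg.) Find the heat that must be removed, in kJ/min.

Q_c = 477000 kJ/min

vapour 45.4→36.1 °C: -15.531 kJ/kg
condensation at 36.1 °C: -358 kJ/kg
liquid 36.1→-59.2 °C: -221.1 kJ/kg
Δh = -15.531 + -358 + -221.1 = -594.63 kJ/kg
Q = ṁ·Δh = 13.38 kg/s × -594.63 kJ/kg = -7956.1 kJ/s
|Q| = 7956.1 kW = 477370 kJ/min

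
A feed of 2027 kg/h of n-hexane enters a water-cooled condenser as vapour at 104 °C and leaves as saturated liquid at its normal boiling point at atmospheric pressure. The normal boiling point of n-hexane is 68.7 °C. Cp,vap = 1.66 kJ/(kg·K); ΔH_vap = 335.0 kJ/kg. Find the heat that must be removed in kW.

vapour 104→68.7 °C: -58.598 kJ/kg
condensation at 68.7 °C: -335 kJ/kg
Δh = -58.598 + -335 = -393.6 kJ/kg
Q = ṁ·Δh = 2027 kg/h × -393.6 kJ/kg = -797820 kJ/h
|Q| = 221.62 kW

Q_c = 222 kW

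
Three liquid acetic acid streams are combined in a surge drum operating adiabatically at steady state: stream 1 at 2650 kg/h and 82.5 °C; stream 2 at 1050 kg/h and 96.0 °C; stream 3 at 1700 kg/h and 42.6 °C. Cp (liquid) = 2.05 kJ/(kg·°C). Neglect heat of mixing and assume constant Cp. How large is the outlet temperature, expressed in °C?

Energy balance with Q = 0: Σ ṁᵢCp,ᵢ(T_out − Tᵢ) = 0
T_out = Σ ṁᵢCp,ᵢTᵢ / Σ ṁᵢCp,ᵢ
      = 803280 / 11070 = 72.564 °C

T_out = 72.6 °C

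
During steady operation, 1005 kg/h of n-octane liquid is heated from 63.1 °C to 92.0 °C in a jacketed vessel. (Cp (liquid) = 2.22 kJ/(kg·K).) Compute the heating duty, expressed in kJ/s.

Q = 17.9 kJ/s

Q = ṁ·Cp·ΔT = 1005 × 2.22 × (92.0 − 63.1) = 64479 kJ/h
Converting: 64479 / 3600 s = 17.911 kW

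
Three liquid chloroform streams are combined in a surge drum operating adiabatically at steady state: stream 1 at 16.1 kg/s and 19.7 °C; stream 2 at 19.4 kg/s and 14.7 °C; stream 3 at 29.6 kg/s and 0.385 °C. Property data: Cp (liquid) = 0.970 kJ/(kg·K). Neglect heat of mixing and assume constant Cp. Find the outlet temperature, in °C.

Energy balance with Q = 0: Σ ṁᵢCp,ᵢ(T_out − Tᵢ) = 0
Σ ṁᵢCp,ᵢTᵢ = 16.1×0.970×19.7 + 19.4×0.970×14.7 + 29.6×0.970×0.385 = 595.33
Σ ṁᵢCp,ᵢ = 16.1×0.970 + 19.4×0.970 + 29.6×0.970 = 63.147
T_out = 595.33 / 63.147 = 9.4277 °C

T_out = 9.43 °C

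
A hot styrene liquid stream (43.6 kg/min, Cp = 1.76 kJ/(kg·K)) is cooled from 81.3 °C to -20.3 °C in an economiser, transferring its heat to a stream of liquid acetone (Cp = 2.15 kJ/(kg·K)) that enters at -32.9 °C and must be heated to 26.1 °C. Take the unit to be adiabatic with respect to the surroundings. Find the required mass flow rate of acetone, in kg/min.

Heat released by hot stream: Q = 43.6 × 1.76 × (81.3 − -20.3) = 7796.4 kJ/min
Energy balance on cold side (adiabatic exchanger): Q = ṁ_c·Cp_c·(T_c,out − T_c,in)
ṁ_c = 7796.4 / [2.15 × (26.1 − -32.9)] = 61.461 kg/min

ṁ_c = 61.5 kg/min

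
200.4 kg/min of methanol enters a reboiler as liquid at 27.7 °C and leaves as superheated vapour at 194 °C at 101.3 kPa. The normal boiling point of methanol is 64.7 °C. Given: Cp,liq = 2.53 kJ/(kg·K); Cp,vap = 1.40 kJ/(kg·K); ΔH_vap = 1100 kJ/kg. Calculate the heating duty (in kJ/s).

liquid 27.7→64.7 °C: 93.61 kJ/kg
vaporisation at 64.7 °C: 1100 kJ/kg
vapour 64.7→194 °C: 181.02 kJ/kg
Δh = 93.61 + 1100 + 181.02 = 1374.6 kJ/kg
Q = ṁ·Δh = 200.4 kg/min × 1374.6 kJ/kg = 275480 kJ/min
|Q| = 4591.3 kW

Q = 4590 kJ/s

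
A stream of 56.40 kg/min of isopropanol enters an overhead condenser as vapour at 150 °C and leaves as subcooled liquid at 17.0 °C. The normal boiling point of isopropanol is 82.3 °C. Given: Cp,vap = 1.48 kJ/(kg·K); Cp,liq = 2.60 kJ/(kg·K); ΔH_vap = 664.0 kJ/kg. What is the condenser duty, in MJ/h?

vapour 150→82.3 °C: -100.2 kJ/kg
condensation at 82.3 °C: -664 kJ/kg
liquid 82.3→17.0 °C: -169.78 kJ/kg
Δh = -100.2 + -664 + -169.78 = -933.98 kJ/kg
Q = ṁ·Δh = 56.40 kg/min × -933.98 kJ/kg = -52676 kJ/min
|Q| = 877.94 kW = 3160.6 MJ/h

Q_c = 3160 MJ/h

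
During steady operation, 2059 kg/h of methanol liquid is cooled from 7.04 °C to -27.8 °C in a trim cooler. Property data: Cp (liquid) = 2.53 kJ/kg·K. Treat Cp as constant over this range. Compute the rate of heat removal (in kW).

Q = ṁ·Cp·ΔT = 2059 × 2.53 × (-27.8 − 7.04) = -181490 kJ/h
Converting: 181490 / 3600 s = 50.414 kW

Q_c = 50.4 kW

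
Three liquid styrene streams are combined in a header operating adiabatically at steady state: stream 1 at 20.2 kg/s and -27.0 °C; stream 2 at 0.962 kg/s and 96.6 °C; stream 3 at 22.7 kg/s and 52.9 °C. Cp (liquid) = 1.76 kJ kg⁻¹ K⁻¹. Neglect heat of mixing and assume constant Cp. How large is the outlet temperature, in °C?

T_out = 17.1 °C

Adiabatic, steady state ⇒ Σ ṁᵢCp,ᵢ(T_out − Tᵢ) = 0
T_out = Σ ṁᵢCp,ᵢTᵢ / Σ ṁᵢCp,ᵢ
      = 1317.1 / 77.197 = 17.062 °C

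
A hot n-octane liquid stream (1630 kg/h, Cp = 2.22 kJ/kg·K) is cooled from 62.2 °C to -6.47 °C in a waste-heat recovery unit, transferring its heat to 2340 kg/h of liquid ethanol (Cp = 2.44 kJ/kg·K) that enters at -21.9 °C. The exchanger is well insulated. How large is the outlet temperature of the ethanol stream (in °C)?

Heat released by hot stream: Q = 1630 × 2.22 × (62.2 − -6.47) = 248490 kJ/h
Energy balance on cold side (adiabatic exchanger): Q = ṁ_c·Cp_c·(T_c,out − T_c,in)
T_c,out = -21.9 + 248490/(2340 × 2.44) = 21.621 °C

T_c,out = 21.6 °C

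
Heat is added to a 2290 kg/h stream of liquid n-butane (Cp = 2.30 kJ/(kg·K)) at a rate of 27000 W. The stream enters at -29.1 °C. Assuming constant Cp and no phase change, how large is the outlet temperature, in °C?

T_out = -10.6 °C

Q = 27000 W = 97200 kJ/h
ΔT = Q/(ṁ·Cp) = 97200/(2290×2.30) = 18.455 K
T_out = -29.1 + 18.455 = -10.645 °C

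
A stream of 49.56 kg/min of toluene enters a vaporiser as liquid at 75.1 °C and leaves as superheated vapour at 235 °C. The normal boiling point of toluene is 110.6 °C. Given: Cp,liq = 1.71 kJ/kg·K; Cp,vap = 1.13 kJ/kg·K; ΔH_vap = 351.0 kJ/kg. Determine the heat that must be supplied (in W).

liquid 75.1→110.6 °C: 60.705 kJ/kg
vaporisation at 110.6 °C: 351 kJ/kg
vapour 110.6→235 °C: 140.57 kJ/kg
Δh = 60.705 + 351 + 140.57 = 552.28 kJ/kg
Q = ṁ·Δh = 49.56 kg/min × 552.28 kJ/kg = 27371 kJ/min
|Q| = 456.18 kW = 456180 W

Q = 456000 W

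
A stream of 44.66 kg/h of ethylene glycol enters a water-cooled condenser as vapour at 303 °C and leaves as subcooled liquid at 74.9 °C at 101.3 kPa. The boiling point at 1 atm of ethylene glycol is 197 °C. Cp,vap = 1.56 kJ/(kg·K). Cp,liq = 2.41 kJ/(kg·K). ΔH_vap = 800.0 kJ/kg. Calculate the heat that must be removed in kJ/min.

Q_c = 938 kJ/min

vapour 303→197 °C: -165.36 kJ/kg
condensation at 197 °C: -800 kJ/kg
liquid 197→74.9 °C: -294.26 kJ/kg
Δh = -165.36 + -800 + -294.26 = -1259.6 kJ/kg
Q = ṁ·Δh = 44.66 kg/h × -1259.6 kJ/kg = -56255 kJ/h
|Q| = 15.626 kW = 937.58 kJ/min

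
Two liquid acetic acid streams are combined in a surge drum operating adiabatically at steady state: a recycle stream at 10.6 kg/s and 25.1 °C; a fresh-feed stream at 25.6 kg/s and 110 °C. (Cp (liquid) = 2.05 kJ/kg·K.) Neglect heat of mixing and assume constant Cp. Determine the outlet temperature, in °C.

T_out = 85.1 °C

Adiabatic, steady state ⇒ Σ ṁᵢCp,ᵢ(T_out − Tᵢ) = 0
Σ ṁᵢCp,ᵢTᵢ = 10.6×2.05×25.1 + 25.6×2.05×110 = 6318.2
Σ ṁᵢCp,ᵢ = 10.6×2.05 + 25.6×2.05 = 74.21
T_out = 6318.2 / 74.21 = 85.14 °C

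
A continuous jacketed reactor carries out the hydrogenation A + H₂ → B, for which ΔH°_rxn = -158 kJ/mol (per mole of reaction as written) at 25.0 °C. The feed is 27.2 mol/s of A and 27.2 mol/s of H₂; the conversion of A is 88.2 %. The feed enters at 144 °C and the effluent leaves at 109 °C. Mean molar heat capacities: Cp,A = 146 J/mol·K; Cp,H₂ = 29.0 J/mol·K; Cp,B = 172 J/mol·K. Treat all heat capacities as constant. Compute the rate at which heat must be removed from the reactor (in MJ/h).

Q_out = 14300 MJ/h

Extent of reaction ξ = 0.882 × 27.2 = 23.99 mol/s
Reaction term: ξ·ΔH°_rxn = 23.99 × -158 = -3790.5 kJ/s
Sensible, feed 144→25 °C: -566.44 kJ/s
Outlet flows (mol/s): A 3.2096, H₂ 3.2096, B 23.99
Sensible, products 25→109 °C: 393.79 kJ/s
Q = ΔH = -3963.1 kJ/s = -3963.1 kW
Heat removed = 14267 MJ/h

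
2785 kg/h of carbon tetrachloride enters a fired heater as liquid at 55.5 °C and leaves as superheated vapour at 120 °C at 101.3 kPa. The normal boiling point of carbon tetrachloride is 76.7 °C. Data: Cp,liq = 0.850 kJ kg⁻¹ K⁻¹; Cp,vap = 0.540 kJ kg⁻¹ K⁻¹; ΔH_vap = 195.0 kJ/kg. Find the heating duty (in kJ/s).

Q = 183 kJ/s

liquid 55.5→76.7 °C: 18.02 kJ/kg
vaporisation at 76.7 °C: 195 kJ/kg
vapour 76.7→120 °C: 23.382 kJ/kg
Δh = 18.02 + 195 + 23.382 = 236.4 kJ/kg
Q = ṁ·Δh = 2785 kg/h × 236.4 kJ/kg = 658380 kJ/h
|Q| = 182.88 kW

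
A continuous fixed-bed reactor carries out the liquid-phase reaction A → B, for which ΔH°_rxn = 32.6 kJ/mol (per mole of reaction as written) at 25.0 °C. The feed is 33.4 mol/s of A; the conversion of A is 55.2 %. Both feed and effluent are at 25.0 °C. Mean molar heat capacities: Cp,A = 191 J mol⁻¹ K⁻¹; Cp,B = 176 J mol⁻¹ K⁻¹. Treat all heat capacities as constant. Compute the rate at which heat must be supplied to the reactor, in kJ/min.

Extent of reaction ξ = 0.552 × 33.4 = 18.437 mol/s
Reaction term: ξ·ΔH°_rxn = 18.437 × 32.6 = 601.04 kJ/s
Q = ΔH = 601.04 kJ/s = 601.04 kW
Heat supplied = 36062 kJ/min

Q_in = 36100 kJ/min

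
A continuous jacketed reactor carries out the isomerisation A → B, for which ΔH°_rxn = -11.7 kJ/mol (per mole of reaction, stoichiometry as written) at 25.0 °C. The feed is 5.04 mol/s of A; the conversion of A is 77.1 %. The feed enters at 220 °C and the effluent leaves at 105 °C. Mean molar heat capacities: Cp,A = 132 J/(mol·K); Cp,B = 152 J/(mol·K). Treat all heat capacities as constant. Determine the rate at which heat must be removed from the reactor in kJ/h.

Extent of reaction ξ = 0.771 × 5.04 = 3.8858 mol/s
Reaction term: ξ·ΔH°_rxn = 3.8858 × -11.7 = -45.464 kJ/s
Sensible, feed 220→25 °C: -129.73 kJ/s
Outlet flows (mol/s): A 1.1542, B 3.8858
Sensible, products 25→105 °C: 59.44 kJ/s
Q = ΔH = -115.75 kJ/s = -115.75 kW
Heat removed = 416720 kJ/h

Q_out = 417000 kJ/h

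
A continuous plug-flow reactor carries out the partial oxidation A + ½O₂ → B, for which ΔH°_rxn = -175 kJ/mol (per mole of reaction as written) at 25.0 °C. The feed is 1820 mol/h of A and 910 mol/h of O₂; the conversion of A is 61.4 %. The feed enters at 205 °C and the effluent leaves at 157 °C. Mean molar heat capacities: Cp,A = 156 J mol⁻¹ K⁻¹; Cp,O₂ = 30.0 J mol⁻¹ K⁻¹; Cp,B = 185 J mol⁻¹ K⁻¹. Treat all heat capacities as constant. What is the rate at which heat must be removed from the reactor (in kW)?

Q_out = 57.9 kW

Extent of reaction ξ = 0.614 × 1820 = 1117.5 mol/h
Reaction term: ξ·ΔH°_rxn = 1117.5 × -175 = -195560 kJ/h
Sensible, feed 205→25 °C: -56020 kJ/h
Outlet flows (mol/h): A 702.52, O₂ 351.26, B 1117.5
Sensible, products 25→157 °C: 43146 kJ/h
Q = ΔH = -208430 kJ/h = -57.898 kW
Heat removed = 57.898 kW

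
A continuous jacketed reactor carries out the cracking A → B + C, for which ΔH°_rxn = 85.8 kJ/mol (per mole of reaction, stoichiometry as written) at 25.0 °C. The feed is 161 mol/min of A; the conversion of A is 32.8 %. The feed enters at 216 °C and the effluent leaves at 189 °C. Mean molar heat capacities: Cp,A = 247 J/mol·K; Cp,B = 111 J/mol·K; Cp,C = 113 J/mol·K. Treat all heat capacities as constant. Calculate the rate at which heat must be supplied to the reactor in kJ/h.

Q_in = 195000 kJ/h

Extent of reaction ξ = 0.328 × 161 = 52.808 mol/min
Reaction term: ξ·ΔH°_rxn = 52.808 × 85.8 = 4530.9 kJ/min
Sensible, feed 216→25 °C: -7595.5 kJ/min
Outlet flows (mol/min): A 108.19, B 52.808, C 52.808
Sensible, products 25→189 °C: 6322.6 kJ/min
Q = ΔH = 3258 kJ/min = 54.3 kW
Heat supplied = 195480 kJ/h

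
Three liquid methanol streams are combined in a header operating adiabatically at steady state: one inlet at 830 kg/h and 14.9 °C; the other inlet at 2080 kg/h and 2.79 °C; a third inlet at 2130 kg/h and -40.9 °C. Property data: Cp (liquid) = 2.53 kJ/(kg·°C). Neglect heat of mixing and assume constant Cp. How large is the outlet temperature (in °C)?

Adiabatic, steady state ⇒ Σ ṁᵢCp,ᵢ(T_out − Tᵢ) = 0
Σ ṁᵢCp,ᵢTᵢ = 830×2.53×14.9 + 2080×2.53×2.79 + 2130×2.53×-40.9 = -174440
Σ ṁᵢCp,ᵢ = 830×2.53 + 2080×2.53 + 2130×2.53 = 12751
T_out = -174440 / 12751 = -13.68 °C

T_out = -13.7 °C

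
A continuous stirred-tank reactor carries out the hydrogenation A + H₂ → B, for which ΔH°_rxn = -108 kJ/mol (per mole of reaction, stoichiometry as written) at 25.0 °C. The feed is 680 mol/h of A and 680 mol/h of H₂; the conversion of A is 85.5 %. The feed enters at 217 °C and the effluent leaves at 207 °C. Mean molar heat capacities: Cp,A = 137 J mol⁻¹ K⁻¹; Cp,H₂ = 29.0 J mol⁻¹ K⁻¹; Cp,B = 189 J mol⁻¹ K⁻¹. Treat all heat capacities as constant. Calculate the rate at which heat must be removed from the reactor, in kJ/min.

Extent of reaction ξ = 0.855 × 680 = 581.4 mol/h
Reaction term: ξ·ΔH°_rxn = 581.4 × -108 = -62791 kJ/h
Sensible, feed 217→25 °C: -21673 kJ/h
Outlet flows (mol/h): A 98.6, H₂ 98.6, B 581.4
Sensible, products 25→207 °C: 22978 kJ/h
Q = ΔH = -61486 kJ/h = -17.08 kW
Heat removed = 1024.8 kJ/min

Q_out = 1020 kJ/min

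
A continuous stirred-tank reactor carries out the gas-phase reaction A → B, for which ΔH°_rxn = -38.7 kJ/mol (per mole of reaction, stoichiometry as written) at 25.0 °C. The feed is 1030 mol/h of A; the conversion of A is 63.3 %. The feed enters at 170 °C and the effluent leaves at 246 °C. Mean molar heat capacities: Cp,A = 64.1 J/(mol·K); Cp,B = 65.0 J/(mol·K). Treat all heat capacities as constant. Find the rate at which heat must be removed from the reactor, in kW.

Extent of reaction ξ = 0.633 × 1030 = 651.99 mol/h
Reaction term: ξ·ΔH°_rxn = 651.99 × -38.7 = -25232 kJ/h
Sensible, feed 170→25 °C: -9573.3 kJ/h
Outlet flows (mol/h): A 378.01, B 651.99
Sensible, products 25→246 °C: 14721 kJ/h
Q = ΔH = -20085 kJ/h = -5.5791 kW
Heat removed = 5.5791 kW

Q_out = 5.58 kW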